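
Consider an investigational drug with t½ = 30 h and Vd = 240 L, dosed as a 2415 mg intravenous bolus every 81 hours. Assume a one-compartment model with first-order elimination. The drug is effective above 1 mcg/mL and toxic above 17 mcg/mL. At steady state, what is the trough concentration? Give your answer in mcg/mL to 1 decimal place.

Over one 81-h interval, 81/30 ≈ 2.7 half-lives elapse, leaving f ≈ 0.1539 of each dose.
At steady state, accumulation factor R = 1/(1 − e^(−kτ)) ≈ 1.1819.
Single-dose peak C₀ = D/Vd = 2415/240 ≈ 10.062 mcg/mL.
Steady-state peak Cmax,ss = C₀·R ≈ 10.062 × 1.1819 ≈ 11.892 mcg/mL.
One interval later, Cmin,ss = Cmax,ss·e^(−kτ) ≈ 11.892 × 0.1539 ≈ 1.830 mcg/mL.
Trough 1.8 mcg/mL vs MEC 1 mcg/mL: adequate.

1.8 mcg/mL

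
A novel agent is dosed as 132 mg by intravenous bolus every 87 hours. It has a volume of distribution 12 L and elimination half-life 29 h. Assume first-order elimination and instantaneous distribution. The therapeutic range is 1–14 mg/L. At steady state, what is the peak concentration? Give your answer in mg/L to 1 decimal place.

12.6 mg/L

The dosing interval is 3 half-lives, so f = 2^(−3) = 0.125.
Accumulation ratio R = 1/(1 − f) = 1/0.875 = 8/7.
Single-dose peak C₀ = D/Vd = 132/12 = 11 mg/L.
Steady-state peak Cmax,ss = C₀·R = 11 × 8/7 ≈ 12.571 mg/L.
Peak 12.6 mg/L vs MTC 14 mg/L: below toxic threshold.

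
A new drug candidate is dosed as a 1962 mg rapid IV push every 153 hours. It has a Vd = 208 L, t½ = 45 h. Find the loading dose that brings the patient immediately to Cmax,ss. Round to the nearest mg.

2167 mg

f = (1/2)^(153/45) ≈ 0.094732; accumulation ratio R = 1/(1−f) ≈ 1.10465.
Loading dose to hit Cmax,ss on first dose: D_load = D_maint·R ≈ 1962 × 1.10465 ≈ 2167.32 mg.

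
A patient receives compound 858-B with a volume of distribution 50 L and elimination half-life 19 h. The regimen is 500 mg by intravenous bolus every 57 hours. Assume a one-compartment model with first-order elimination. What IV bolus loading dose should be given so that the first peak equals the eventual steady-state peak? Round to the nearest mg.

f = (1/2)^(57/19) ≈ 0.125000; accumulation ratio R = 1/(1−f) ≈ 1.14286.
Loading dose to hit Cmax,ss on first dose: D_load = D_maint·R ≈ 500 × 1.14286 ≈ 571.43 mg.

571 mg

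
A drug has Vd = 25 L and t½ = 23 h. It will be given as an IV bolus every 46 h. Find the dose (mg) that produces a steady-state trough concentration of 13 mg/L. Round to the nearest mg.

τ/t½ = 46/23 ≈ 2, so f = (1/2)^(46/23) ≈ 0.250000.
Cmin,ss = (D/Vd)·f/(1−f), so D = Cmin,ss·Vd·(1−f)/f.
D = 13 × 25 × (1−f)/f ≈ 13 × 25 × 3.00000 ≈ 975.00 mg.

975 mg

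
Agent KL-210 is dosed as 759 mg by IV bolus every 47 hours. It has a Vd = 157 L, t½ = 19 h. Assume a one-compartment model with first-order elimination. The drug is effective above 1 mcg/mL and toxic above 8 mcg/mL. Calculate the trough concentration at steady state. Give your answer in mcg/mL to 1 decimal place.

Over one 47-h interval, 47/19 ≈ 2.4737 half-lives elapse, leaving f ≈ 0.1800 of each dose.
At steady state, accumulation factor R = 1/(1 − e^(−kτ)) ≈ 1.2195.
Single-dose peak C₀ = D/Vd = 759/157 ≈ 4.834 mcg/mL.
Cmax,ss = C₀/(1 − f) ≈ 4.834/0.8200 ≈ 5.895 mcg/mL.
One interval later, Cmin,ss = Cmax,ss·e^(−kτ) ≈ 5.895 × 0.1800 ≈ 1.061 mcg/mL.
Trough 1.1 mcg/mL vs MEC 1 mcg/mL: adequate.

1.1 mcg/mL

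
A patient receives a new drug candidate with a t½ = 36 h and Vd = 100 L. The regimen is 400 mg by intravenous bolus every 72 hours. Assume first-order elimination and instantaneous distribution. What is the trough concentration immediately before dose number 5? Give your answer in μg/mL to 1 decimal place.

1.3 μg/mL

f = (1/2)^(τ/t½) = (1/2)^(72/36) ≈ 0.2500.
C₀ = D/Vd = 400/100 ≈ 4.000 μg/mL.
Before the 5th dose, 4 doses have been given. Superposition: Cmin = C₀·(f + f² + … + f^4).
≈ 4.000 × (0.2500 + 0.0625 + 0.0156 + 0.0039) ≈ 4.000 × 0.3320 ≈ 1.328 μg/mL.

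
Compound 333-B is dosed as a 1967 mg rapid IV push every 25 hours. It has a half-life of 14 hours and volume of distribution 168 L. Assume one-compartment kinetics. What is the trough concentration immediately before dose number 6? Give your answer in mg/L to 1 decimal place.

f = (1/2)^(τ/t½) = (1/2)^(25/14) ≈ 0.2900.
C₀ = D/Vd = 1967/168 ≈ 11.708 mg/L.
Before the 6th dose, 5 doses have been given. Superposition: Cmin = C₀·(f + f² + … + f^5).
≈ 11.708 × (0.2900 + 0.0841 + 0.0244 + 0.0071 + 0.0021) ≈ 11.708 × 0.4077 ≈ 4.773 mg/L.

4.8 mg/L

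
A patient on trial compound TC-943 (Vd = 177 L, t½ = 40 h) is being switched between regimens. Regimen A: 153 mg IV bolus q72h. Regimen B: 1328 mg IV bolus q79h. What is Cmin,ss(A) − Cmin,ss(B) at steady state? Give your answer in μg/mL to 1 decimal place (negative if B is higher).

Regimen A: f = (1/2)^(72/40) ≈ 0.2872; Cmin,ss = (153/177)·f/(1−f) ≈ 0.348 μg/mL.
Regimen B: f = (1/2)^(79/40) ≈ 0.2544; Cmin,ss = (1328/177)·f/(1−f) ≈ 2.560 μg/mL.
Difference ≈ 0.348 − 2.560 ≈ -2.212 μg/mL.

-2.2 μg/mL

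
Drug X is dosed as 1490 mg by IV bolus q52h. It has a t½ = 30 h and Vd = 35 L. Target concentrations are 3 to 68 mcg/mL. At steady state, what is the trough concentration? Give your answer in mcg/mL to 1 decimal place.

τ/t½ = 52/30 ≈ 1.7333, so fraction remaining f = (1/2)^(52/30) ≈ 0.3008.
At steady state, accumulation factor R = 1/(1 − e^(−kτ)) ≈ 1.4302.
Single-dose peak C₀ = D/Vd = 1490/35 ≈ 42.571 mcg/mL.
Cmax,ss = C₀/(1 − f) ≈ 42.571/0.6992 ≈ 60.885 mcg/mL.
Steady-state trough Cmin,ss = Cmax,ss·f ≈ 60.885 × 0.3008 ≈ 18.314 mcg/mL.
Trough 18.3 mcg/mL vs MEC 3 mcg/mL: adequate.

18.3 mcg/mL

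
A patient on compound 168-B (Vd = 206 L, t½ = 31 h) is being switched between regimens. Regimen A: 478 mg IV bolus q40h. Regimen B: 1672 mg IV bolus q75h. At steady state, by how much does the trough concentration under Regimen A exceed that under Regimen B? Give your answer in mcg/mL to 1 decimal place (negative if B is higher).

-0.3 mcg/mL

Regimen A: f = (1/2)^(40/31) ≈ 0.4089; Cmin,ss = (478/206)·f/(1−f) ≈ 1.605 mcg/mL.
Regimen B: f = (1/2)^(75/31) ≈ 0.1869; Cmin,ss = (1672/206)·f/(1−f) ≈ 1.866 mcg/mL.
Difference ≈ 1.605 − 1.866 ≈ -0.261 mcg/mL.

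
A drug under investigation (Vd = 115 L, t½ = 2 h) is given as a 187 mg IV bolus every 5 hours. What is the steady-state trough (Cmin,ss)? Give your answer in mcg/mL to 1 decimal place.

Over one 5-h interval, 5/2 ≈ 2.5 half-lives elapse, leaving f ≈ 0.1768 of each dose.
Single-dose peak C₀ = D/Vd = 187/115 ≈ 1.626 mcg/mL.
Steady-state trough Cmin,ss = C₀·f/(1−f) ≈ 1.626 × 0.1768/0.8232 ≈ 0.349 mcg/mL.

0.3 mcg/mL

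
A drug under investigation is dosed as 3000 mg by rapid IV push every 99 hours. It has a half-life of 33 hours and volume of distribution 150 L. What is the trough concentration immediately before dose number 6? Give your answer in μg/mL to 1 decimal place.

2.9 μg/mL

f = (1/2)^(τ/t½) = (1/2)^(99/33) ≈ 0.1250.
C₀ = D/Vd = 3000/150 ≈ 20.000 μg/mL.
Before the 6th dose, 5 doses have been given. Superposition: Cmin = C₀·(f + f² + … + f^5).
≈ 20.000 × (0.1250 + 0.0156 + 0.0020 + 0.0002 + 0.0000) ≈ 20.000 × 0.1428 ≈ 2.856 μg/mL.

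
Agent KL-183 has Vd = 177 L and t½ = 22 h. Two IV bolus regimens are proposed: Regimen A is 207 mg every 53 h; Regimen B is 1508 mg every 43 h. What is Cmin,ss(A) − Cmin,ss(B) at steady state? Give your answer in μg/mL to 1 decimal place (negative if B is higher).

Regimen A: f = (1/2)^(53/22) ≈ 0.1883; Cmin,ss = (207/177)·f/(1−f) ≈ 0.271 μg/mL.
Regimen B: f = (1/2)^(43/22) ≈ 0.2580; Cmin,ss = (1508/177)·f/(1−f) ≈ 2.962 μg/mL.
Difference ≈ 0.271 − 2.962 ≈ -2.691 μg/mL.

-2.7 μg/mL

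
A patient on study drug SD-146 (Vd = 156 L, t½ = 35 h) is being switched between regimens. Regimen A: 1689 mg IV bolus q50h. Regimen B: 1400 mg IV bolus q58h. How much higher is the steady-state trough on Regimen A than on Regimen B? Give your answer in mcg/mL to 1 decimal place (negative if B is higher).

2.2 mcg/mL

Regimen A: f = (1/2)^(50/35) ≈ 0.3715; Cmin,ss = (1689/156)·f/(1−f) ≈ 6.400 mcg/mL.
Regimen B: f = (1/2)^(58/35) ≈ 0.3171; Cmin,ss = (1400/156)·f/(1−f) ≈ 4.167 mcg/mL.
Difference ≈ 6.400 − 4.167 ≈ 2.233 mcg/mL.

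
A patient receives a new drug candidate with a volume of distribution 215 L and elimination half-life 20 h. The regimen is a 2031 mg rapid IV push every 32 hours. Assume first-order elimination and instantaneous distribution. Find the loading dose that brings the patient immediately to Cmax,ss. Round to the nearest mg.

f = (1/2)^(32/20) ≈ 0.329877; accumulation ratio R = 1/(1−f) ≈ 1.49226.
Loading dose to hit Cmax,ss on first dose: D_load = D_maint·R ≈ 2031 × 1.49226 ≈ 3030.78 mg.

3031 mg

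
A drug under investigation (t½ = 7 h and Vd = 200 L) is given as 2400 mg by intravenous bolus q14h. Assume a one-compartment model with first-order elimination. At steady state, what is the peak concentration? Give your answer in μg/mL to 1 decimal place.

16.0 μg/mL

The dosing interval is 2 half-lives, so f = 2^(−2) = 0.25.
At steady state, R = 1/(1 − 0.25) = 4/3.
Single-dose peak C₀ = D/Vd = 2400/200 = 12 μg/mL.
Steady-state peak Cmax,ss = C₀·R = 12 × 4/3 ≈ 16.000 μg/mL.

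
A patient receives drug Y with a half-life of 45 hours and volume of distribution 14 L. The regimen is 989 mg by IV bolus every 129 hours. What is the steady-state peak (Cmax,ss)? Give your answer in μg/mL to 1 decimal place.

Over one 129-h interval, 129/45 ≈ 2.8667 half-lives elapse, leaving f ≈ 0.1371 of each dose.
At steady state, accumulation factor R = 1/(1 − e^(−kτ)) ≈ 1.1589.
Each bolus raises the concentration by D/Vd = 989/14 ≈ 70.643 μg/mL.
Steady-state peak Cmax,ss = C₀·R ≈ 70.643 × 1.1589 ≈ 81.868 μg/mL.

81.9 μg/mL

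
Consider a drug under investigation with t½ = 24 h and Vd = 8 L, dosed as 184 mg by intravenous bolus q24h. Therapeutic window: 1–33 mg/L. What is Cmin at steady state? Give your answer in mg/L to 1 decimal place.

23.0 mg/L

The dosing interval is 1 half-life, so f = 2^(−1) = 0.5.
At steady state, R = 1/(1 − 0.5) = 2/1.
Single-dose peak C₀ = D/Vd = 184/8 = 23 mg/L.
Steady-state peak Cmax,ss = C₀·R = 23 × 2/1 ≈ 46.000 mg/L.
Steady-state trough Cmin,ss = Cmax,ss·f ≈ 46.000 × 0.5 ≈ 23.000 mg/L.
Trough 23.0 mg/L vs MEC 1 mg/L: adequate.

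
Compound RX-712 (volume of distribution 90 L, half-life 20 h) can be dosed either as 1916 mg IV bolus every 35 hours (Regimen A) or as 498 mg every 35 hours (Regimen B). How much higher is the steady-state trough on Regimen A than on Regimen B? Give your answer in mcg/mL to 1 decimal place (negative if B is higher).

6.7 mcg/mL

Regimen A: f = (1/2)^(35/20) ≈ 0.2973; Cmin,ss = (1916/90)·f/(1−f) ≈ 9.007 mcg/mL.
Regimen B: f = (1/2)^(35/20) ≈ 0.2973; Cmin,ss = (498/90)·f/(1−f) ≈ 2.341 mcg/mL.
Difference ≈ 9.007 − 2.341 ≈ 6.666 mcg/mL.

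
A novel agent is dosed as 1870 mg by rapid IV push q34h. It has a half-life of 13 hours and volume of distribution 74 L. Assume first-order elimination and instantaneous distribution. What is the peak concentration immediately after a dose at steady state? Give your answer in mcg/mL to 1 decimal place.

Over one 34-h interval, 34/13 ≈ 2.6154 half-lives elapse, leaving f ≈ 0.1632 of each dose.
At steady state, accumulation factor R = 1/(1 − e^(−kτ)) ≈ 1.1950.
Single-dose peak C₀ = D/Vd = 1870/74 ≈ 25.270 mcg/mL.
Steady-state peak Cmax,ss = C₀·R ≈ 25.270 × 1.1950 ≈ 30.198 mcg/mL.

30.2 mcg/mL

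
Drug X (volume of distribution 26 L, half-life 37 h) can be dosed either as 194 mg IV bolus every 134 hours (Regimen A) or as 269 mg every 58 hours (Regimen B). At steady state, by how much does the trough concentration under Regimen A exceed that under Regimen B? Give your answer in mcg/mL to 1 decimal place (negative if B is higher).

Regimen A: f = (1/2)^(134/37) ≈ 0.0812; Cmin,ss = (194/26)·f/(1−f) ≈ 0.659 mcg/mL.
Regimen B: f = (1/2)^(58/37) ≈ 0.3374; Cmin,ss = (269/26)·f/(1−f) ≈ 5.268 mcg/mL.
Difference ≈ 0.659 − 5.268 ≈ -4.609 mcg/mL.

-4.6 mcg/mL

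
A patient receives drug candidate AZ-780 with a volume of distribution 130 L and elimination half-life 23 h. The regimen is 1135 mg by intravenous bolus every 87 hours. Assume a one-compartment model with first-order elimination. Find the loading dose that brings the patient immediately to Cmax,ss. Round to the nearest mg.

f = (1/2)^(87/23) ≈ 0.072664; accumulation ratio R = 1/(1−f) ≈ 1.07836.
Loading dose to hit Cmax,ss on first dose: D_load = D_maint·R ≈ 1135 × 1.07836 ≈ 1223.94 mg.

1224 mg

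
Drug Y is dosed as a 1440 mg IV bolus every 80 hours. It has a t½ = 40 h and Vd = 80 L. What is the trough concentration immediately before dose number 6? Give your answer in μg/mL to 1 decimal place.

f = (1/2)^(τ/t½) = (1/2)^(80/40) ≈ 0.2500.
C₀ = D/Vd = 1440/80 ≈ 18.000 μg/mL.
Before the 6th dose, 5 doses have been given. Superposition: Cmin = C₀·(f + f² + … + f^5).
≈ 18.000 × (0.2500 + 0.0625 + 0.0156 + 0.0039 + 0.0010) ≈ 18.000 × 0.3330 ≈ 5.994 μg/mL.

6.0 μg/mL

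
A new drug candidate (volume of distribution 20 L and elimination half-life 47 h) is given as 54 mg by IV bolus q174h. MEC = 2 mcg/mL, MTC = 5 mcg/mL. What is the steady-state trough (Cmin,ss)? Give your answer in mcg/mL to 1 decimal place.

0.2 mcg/mL

Over one 174-h interval, 174/47 ≈ 3.7021 half-lives elapse, leaving f ≈ 0.0768 of each dose.
At steady state, accumulation factor R = 1/(1 − e^(−kτ)) ≈ 1.0832.
Single-dose peak C₀ = D/Vd = 54/20 ≈ 2.700 mcg/mL.
Steady-state peak Cmax,ss = C₀·R ≈ 2.700 × 1.0832 ≈ 2.925 mcg/mL.
Steady-state trough Cmin,ss = Cmax,ss·f ≈ 2.925 × 0.0768 ≈ 0.225 mcg/mL.
Trough 0.2 mcg/mL vs MEC 2 mcg/mL: subtherapeutic.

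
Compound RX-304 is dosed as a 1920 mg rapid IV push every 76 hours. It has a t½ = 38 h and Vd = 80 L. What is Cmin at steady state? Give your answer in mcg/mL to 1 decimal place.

The dosing interval is 2 half-lives, so f = 2^(−2) = 0.25.
At steady state, R = 1/(1 − 0.25) = 4/3.
Single-dose peak C₀ = D/Vd = 1920/80 = 24 mcg/mL.
Steady-state peak Cmax,ss = C₀·R = 24 × 4/3 ≈ 32.000 mcg/mL.
Steady-state trough Cmin,ss = Cmax,ss·f ≈ 32.000 × 0.25 ≈ 8.000 mcg/mL.

8.0 mcg/mL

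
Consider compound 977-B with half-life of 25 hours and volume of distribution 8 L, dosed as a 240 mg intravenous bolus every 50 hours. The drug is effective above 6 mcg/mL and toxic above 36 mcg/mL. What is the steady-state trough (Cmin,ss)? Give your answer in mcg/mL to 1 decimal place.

The dosing interval is 2 half-lives, so f = 2^(−2) = 0.25.
At steady state, R = 1/(1 − 0.25) = 4/3.
Single-dose peak C₀ = D/Vd = 240/8 = 30 mcg/mL.
Steady-state peak Cmax,ss = C₀·R = 30 × 4/3 ≈ 40.000 mcg/mL.
Steady-state trough Cmin,ss = Cmax,ss·f ≈ 40.000 × 0.25 ≈ 10.000 mcg/mL.
Trough 10.0 mcg/mL vs MEC 6 mcg/mL: adequate.

10.0 mcg/mL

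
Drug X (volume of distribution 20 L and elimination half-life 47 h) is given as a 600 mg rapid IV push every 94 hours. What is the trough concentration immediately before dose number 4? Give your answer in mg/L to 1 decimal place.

f = (1/2)^(τ/t½) = (1/2)^(94/47) ≈ 0.2500.
C₀ = D/Vd = 600/20 ≈ 30.000 mg/L.
Before the 4th dose, 3 doses have been given. Superposition: Cmin = C₀·(f + f² + … + f^3).
≈ 30.000 × (0.2500 + 0.0625 + 0.0156) ≈ 30.000 × 0.3281 ≈ 9.843 mg/L.

9.8 mg/L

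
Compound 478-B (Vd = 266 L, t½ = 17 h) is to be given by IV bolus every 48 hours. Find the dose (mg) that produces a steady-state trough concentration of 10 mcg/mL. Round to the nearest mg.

16170 mg

τ/t½ = 48/17 ≈ 2.8235, so f = (1/2)^(48/17) ≈ 0.141264.
Cmin,ss = (D/Vd)·f/(1−f), so D = Cmin,ss·Vd·(1−f)/f.
D = 10 × 266 × (1−f)/f ≈ 10 × 266 × 6.07894 ≈ 16169.98 mg.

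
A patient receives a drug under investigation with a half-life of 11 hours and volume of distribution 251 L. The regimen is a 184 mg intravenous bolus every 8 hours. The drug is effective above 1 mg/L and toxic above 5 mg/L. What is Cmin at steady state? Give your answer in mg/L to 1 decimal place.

τ/t½ = 8/11 ≈ 0.72727, so fraction remaining f = (1/2)^(8/11) ≈ 0.6040.
Each bolus raises the concentration by D/Vd = 184/251 ≈ 0.733 mg/L.
Steady-state trough Cmin,ss = C₀·f/(1−f) ≈ 0.733 × 0.6040/0.3960 ≈ 1.118 mg/L.
Trough 1.1 mg/L vs MEC 1 mg/L: adequate.

1.1 mg/L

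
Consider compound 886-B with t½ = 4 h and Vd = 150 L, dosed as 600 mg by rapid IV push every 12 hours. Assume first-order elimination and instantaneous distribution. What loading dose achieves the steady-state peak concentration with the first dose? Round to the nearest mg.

f = (1/2)^(12/4) ≈ 0.125000; accumulation ratio R = 1/(1−f) ≈ 1.14286.
Loading dose to hit Cmax,ss on first dose: D_load = D_maint·R ≈ 600 × 1.14286 ≈ 685.72 mg.

686 mg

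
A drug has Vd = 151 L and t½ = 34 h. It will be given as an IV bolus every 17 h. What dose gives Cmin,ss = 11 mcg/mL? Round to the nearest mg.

688 mg

τ/t½ = 17/34 ≈ 0.5, so f = (1/2)^(17/34) ≈ 0.707107.
Cmin,ss = (D/Vd)·f/(1−f), so D = Cmin,ss·Vd·(1−f)/f.
D = 11 × 151 × (1−f)/f ≈ 11 × 151 × 0.41421 ≈ 688.00 mg.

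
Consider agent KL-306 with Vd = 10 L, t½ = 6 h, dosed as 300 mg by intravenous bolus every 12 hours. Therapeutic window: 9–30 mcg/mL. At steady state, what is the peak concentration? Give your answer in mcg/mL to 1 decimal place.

40.0 mcg/mL

The dosing interval is 2 half-lives, so f = 2^(−2) = 0.25.
Accumulation ratio R = 1/(1 − f) = 1/0.75 = 4/3.
Single-dose peak C₀ = D/Vd = 300/10 = 30 mcg/mL.
Steady-state peak Cmax,ss = C₀·R = 30 × 4/3 ≈ 40.000 mcg/mL.
Peak 40.0 mcg/mL vs MTC 30 mcg/mL: exceeds toxic threshold.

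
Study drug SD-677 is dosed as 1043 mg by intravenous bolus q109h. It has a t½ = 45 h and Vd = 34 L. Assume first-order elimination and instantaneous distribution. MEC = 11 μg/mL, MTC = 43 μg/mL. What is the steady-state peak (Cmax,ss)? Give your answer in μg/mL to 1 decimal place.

Over one 109-h interval, 109/45 ≈ 2.4222 half-lives elapse, leaving f ≈ 0.1866 of each dose.
Accumulation ratio R = 1/(1 − f) ≈ 1/0.8134 ≈ 1.2294.
Each bolus raises the concentration by D/Vd = 1043/34 ≈ 30.676 μg/mL.
Steady-state peak Cmax,ss = C₀·R ≈ 30.676 × 1.2294 ≈ 37.713 μg/mL.
Peak 37.7 μg/mL vs MTC 43 μg/mL: below toxic threshold.

37.7 μg/mL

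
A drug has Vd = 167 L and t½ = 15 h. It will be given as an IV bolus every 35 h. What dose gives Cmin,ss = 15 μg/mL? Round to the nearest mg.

10119 mg

τ/t½ = 35/15 ≈ 2.3333, so f = (1/2)^(35/15) ≈ 0.198425.
Cmin,ss = (D/Vd)·f/(1−f), so D = Cmin,ss·Vd·(1−f)/f.
D = 15 × 167 × (1−f)/f ≈ 15 × 167 × 4.03969 ≈ 10119.42 mg.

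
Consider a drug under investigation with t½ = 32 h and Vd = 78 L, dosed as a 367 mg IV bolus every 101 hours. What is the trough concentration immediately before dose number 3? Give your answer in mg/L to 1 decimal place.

f = (1/2)^(τ/t½) = (1/2)^(101/32) ≈ 0.1122.
C₀ = D/Vd = 367/78 ≈ 4.705 mg/L.
Before the 3rd dose, 2 doses have been given. Superposition: Cmin = C₀·(f + f²).
≈ 4.705 × (0.1122 + 0.0126) ≈ 4.705 × 0.1248 ≈ 0.587 mg/L.

0.6 mg/L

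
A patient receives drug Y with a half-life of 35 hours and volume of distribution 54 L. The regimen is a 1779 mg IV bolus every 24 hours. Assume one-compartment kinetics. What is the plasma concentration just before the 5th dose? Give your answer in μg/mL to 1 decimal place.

46.1 μg/mL

f = (1/2)^(τ/t½) = (1/2)^(24/35) ≈ 0.6217.
C₀ = D/Vd = 1779/54 ≈ 32.944 μg/mL.
Before the 5th dose, 4 doses have been given. Superposition: Cmin = C₀·(f + f² + … + f^4).
≈ 32.944 × (0.6217 + 0.3865 + 0.2403 + 0.1494) ≈ 32.944 × 1.3979 ≈ 46.052 μg/mL.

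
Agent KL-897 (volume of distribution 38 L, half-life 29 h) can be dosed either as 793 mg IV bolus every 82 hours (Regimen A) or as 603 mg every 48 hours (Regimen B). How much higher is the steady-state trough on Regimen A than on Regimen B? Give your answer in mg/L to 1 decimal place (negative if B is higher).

Regimen A: f = (1/2)^(82/29) ≈ 0.1409; Cmin,ss = (793/38)·f/(1−f) ≈ 3.423 mg/L.
Regimen B: f = (1/2)^(48/29) ≈ 0.3175; Cmin,ss = (603/38)·f/(1−f) ≈ 7.382 mg/L.
Difference ≈ 3.423 − 7.382 ≈ -3.959 mg/L.

-4.0 mg/L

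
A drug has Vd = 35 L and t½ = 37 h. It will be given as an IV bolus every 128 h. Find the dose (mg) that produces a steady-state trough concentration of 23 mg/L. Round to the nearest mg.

τ/t½ = 128/37 ≈ 3.4595, so f = (1/2)^(128/37) ≈ 0.090907.
Cmin,ss = (D/Vd)·f/(1−f), so D = Cmin,ss·Vd·(1−f)/f.
D = 23 × 35 × (1−f)/f ≈ 23 × 35 × 10.00025 ≈ 8050.20 mg.

8050 mg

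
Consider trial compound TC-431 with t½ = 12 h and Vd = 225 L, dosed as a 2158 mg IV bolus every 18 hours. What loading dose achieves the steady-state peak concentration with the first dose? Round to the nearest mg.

f = (1/2)^(18/12) ≈ 0.353553; accumulation ratio R = 1/(1−f) ≈ 1.54692.
Loading dose to hit Cmax,ss on first dose: D_load = D_maint·R ≈ 2158 × 1.54692 ≈ 3338.25 mg.

3338 mg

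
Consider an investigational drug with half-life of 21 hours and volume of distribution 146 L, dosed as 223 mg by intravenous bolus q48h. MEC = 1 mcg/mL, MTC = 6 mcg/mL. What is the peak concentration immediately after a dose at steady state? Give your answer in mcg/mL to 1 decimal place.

Over one 48-h interval, 48/21 ≈ 2.2857 half-lives elapse, leaving f ≈ 0.2051 of each dose.
Accumulation ratio R = 1/(1 − f) ≈ 1/0.7949 ≈ 1.2580.
Each bolus raises the concentration by D/Vd = 223/146 ≈ 1.527 mcg/mL.
Cmax,ss = C₀/(1 − f) ≈ 1.527/0.7949 ≈ 1.921 mcg/mL.
Peak 1.9 mcg/mL vs MTC 6 mcg/mL: below toxic threshold.

1.9 mcg/mL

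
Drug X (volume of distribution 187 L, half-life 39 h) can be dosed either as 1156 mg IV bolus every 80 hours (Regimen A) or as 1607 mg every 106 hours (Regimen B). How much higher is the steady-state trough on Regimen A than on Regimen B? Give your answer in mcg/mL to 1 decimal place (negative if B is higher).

Regimen A: f = (1/2)^(80/39) ≈ 0.2413; Cmin,ss = (1156/187)·f/(1−f) ≈ 1.966 mcg/mL.
Regimen B: f = (1/2)^(106/39) ≈ 0.1520; Cmin,ss = (1607/187)·f/(1−f) ≈ 1.540 mcg/mL.
Difference ≈ 1.966 − 1.540 ≈ 0.426 mcg/mL.

0.4 mcg/mL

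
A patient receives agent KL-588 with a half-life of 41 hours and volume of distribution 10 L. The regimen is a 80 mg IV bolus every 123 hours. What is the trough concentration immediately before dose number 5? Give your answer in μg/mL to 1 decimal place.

f = (1/2)^(τ/t½) = (1/2)^(123/41) ≈ 0.1250.
C₀ = D/Vd = 80/10 ≈ 8.000 μg/mL.
Before the 5th dose, 4 doses have been given. Superposition: Cmin = C₀·(f + f² + … + f^4).
≈ 8.000 × (0.1250 + 0.0156 + 0.0020 + 0.0002) ≈ 8.000 × 0.1428 ≈ 1.142 μg/mL.

1.1 μg/mL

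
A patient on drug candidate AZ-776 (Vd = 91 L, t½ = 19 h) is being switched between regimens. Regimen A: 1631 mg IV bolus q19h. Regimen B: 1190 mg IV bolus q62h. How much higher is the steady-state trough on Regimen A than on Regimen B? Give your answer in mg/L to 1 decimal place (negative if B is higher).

Regimen A: f = (1/2)^(19/19) ≈ 0.5000; Cmin,ss = (1631/91)·f/(1−f) ≈ 17.923 mg/L.
Regimen B: f = (1/2)^(62/19) ≈ 0.1042; Cmin,ss = (1190/91)·f/(1−f) ≈ 1.521 mg/L.
Difference ≈ 17.923 − 1.521 ≈ 16.402 mg/L.

16.4 mg/L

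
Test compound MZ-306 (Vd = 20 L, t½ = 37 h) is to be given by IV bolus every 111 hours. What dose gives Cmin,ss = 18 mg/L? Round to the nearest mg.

2520 mg

τ/t½ = 111/37 ≈ 3, so f = (1/2)^(111/37) ≈ 0.125000.
Cmin,ss = (D/Vd)·f/(1−f), so D = Cmin,ss·Vd·(1−f)/f.
D = 18 × 20 × (1−f)/f ≈ 18 × 20 × 7.00000 ≈ 2520.00 mg.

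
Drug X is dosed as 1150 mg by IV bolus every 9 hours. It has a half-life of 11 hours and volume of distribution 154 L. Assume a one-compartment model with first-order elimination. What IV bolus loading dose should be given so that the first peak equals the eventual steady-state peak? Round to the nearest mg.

2657 mg

f = (1/2)^(9/11) ≈ 0.567156; accumulation ratio R = 1/(1−f) ≈ 2.31030.
Loading dose to hit Cmax,ss on first dose: D_load = D_maint·R ≈ 1150 × 2.31030 ≈ 2656.84 mg.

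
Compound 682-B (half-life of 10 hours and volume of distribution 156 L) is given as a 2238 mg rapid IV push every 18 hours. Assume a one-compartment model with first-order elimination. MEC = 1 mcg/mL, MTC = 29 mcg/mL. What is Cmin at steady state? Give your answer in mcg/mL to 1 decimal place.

τ/t½ = 18/10 ≈ 1.8, so fraction remaining f = (1/2)^(18/10) ≈ 0.2872.
At steady state, accumulation factor R = 1/(1 − e^(−kτ)) ≈ 1.4029.
Single-dose peak C₀ = D/Vd = 2238/156 ≈ 14.346 mcg/mL.
Steady-state peak Cmax,ss = C₀·R ≈ 14.346 × 1.4029 ≈ 20.126 mcg/mL.
Steady-state trough Cmin,ss = Cmax,ss·f ≈ 20.126 × 0.2872 ≈ 5.780 mcg/mL.
Trough 5.8 mcg/mL vs MEC 1 mcg/mL: adequate.

5.8 mcg/mL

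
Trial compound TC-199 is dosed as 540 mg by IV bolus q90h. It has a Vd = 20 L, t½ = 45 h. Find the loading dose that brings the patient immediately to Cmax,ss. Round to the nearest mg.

720 mg

f = (1/2)^(90/45) ≈ 0.250000; accumulation ratio R = 1/(1−f) ≈ 1.33333.
Loading dose to hit Cmax,ss on first dose: D_load = D_maint·R ≈ 540 × 1.33333 ≈ 720.00 mg.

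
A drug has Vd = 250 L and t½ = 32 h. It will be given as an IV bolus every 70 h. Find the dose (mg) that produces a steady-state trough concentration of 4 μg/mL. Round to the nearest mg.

τ/t½ = 70/32 ≈ 2.1875, so f = (1/2)^(70/32) ≈ 0.219532.
Cmin,ss = (D/Vd)·f/(1−f), so D = Cmin,ss·Vd·(1−f)/f.
D = 4 × 250 × (1−f)/f ≈ 4 × 250 × 3.55514 ≈ 3555.14 mg.

3555 mg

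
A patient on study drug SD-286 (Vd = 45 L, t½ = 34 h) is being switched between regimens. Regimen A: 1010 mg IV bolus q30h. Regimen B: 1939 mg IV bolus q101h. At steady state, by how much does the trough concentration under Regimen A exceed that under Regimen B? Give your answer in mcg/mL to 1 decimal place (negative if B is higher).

Regimen A: f = (1/2)^(30/34) ≈ 0.5425; Cmin,ss = (1010/45)·f/(1−f) ≈ 26.614 mcg/mL.
Regimen B: f = (1/2)^(101/34) ≈ 0.1276; Cmin,ss = (1939/45)·f/(1−f) ≈ 6.302 mcg/mL.
Difference ≈ 26.614 − 6.302 ≈ 20.312 mcg/mL.

20.3 mcg/mL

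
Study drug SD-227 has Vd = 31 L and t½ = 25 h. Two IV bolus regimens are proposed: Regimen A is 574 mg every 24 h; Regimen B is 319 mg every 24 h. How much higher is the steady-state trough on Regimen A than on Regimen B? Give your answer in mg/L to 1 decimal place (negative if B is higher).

Regimen A: f = (1/2)^(24/25) ≈ 0.5141; Cmin,ss = (574/31)·f/(1−f) ≈ 19.591 mg/L.
Regimen B: f = (1/2)^(24/25) ≈ 0.5141; Cmin,ss = (319/31)·f/(1−f) ≈ 10.888 mg/L.
Difference ≈ 19.591 − 10.888 ≈ 8.703 mg/L.

8.7 mg/L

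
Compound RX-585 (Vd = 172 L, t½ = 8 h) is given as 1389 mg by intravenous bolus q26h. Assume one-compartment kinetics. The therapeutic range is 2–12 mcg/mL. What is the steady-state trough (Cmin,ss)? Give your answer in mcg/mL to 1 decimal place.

τ/t½ = 26/8 ≈ 3.25, so fraction remaining f = (1/2)^(26/8) ≈ 0.1051.
At steady state, accumulation factor R = 1/(1 − e^(−kτ)) ≈ 1.1174.
Single-dose peak C₀ = D/Vd = 1389/172 ≈ 8.076 mcg/mL.
Steady-state peak Cmax,ss = C₀·R ≈ 8.076 × 1.1174 ≈ 9.024 mcg/mL.
One interval later, Cmin,ss = Cmax,ss·e^(−kτ) ≈ 9.024 × 0.1051 ≈ 0.948 mcg/mL.
Trough 0.9 mcg/mL vs MEC 2 mcg/mL: subtherapeutic.

0.9 mcg/mL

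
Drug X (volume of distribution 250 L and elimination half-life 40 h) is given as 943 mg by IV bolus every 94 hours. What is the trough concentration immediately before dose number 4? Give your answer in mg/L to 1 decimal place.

0.9 mg/L

f = (1/2)^(τ/t½) = (1/2)^(94/40) ≈ 0.1961.
C₀ = D/Vd = 943/250 ≈ 3.772 mg/L.
Before the 4th dose, 3 doses have been given. Superposition: Cmin = C₀·(f + f² + … + f^3).
≈ 3.772 × (0.1961 + 0.0385 + 0.0075) ≈ 3.772 × 0.2421 ≈ 0.913 mg/L.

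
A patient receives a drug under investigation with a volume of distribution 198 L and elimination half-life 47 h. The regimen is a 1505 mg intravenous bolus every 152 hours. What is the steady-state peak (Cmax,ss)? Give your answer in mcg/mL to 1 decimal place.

8.5 mcg/mL

k = ln2/t½ = ln2/47 ≈ 0.014748 h⁻¹; fraction remaining f = e^(−kτ) = e^(−0.014748×152) ≈ 0.1063.
Accumulation ratio R = 1/(1 − f) ≈ 1/0.8937 ≈ 1.1189.
Single-dose peak C₀ = D/Vd = 1505/198 ≈ 7.601 mcg/mL.
Cmax,ss = C₀/(1 − f) ≈ 7.601/0.8937 ≈ 8.505 mcg/mL.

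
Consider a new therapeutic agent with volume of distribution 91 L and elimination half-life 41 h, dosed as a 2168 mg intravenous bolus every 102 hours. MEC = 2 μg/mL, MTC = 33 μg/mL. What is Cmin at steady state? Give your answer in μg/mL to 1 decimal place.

τ/t½ = 102/41 ≈ 2.4878, so fraction remaining f = (1/2)^(102/41) ≈ 0.1783.
Single-dose peak C₀ = D/Vd = 2168/91 ≈ 23.824 μg/mL.
Steady-state trough Cmin,ss = C₀·f/(1−f) ≈ 23.824 × 0.1783/0.8217 ≈ 5.170 μg/mL.
Trough 5.2 μg/mL vs MEC 2 μg/mL: adequate.

5.2 μg/mL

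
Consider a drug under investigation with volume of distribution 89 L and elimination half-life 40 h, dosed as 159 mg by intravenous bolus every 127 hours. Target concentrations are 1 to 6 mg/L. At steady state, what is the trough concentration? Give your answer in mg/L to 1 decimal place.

0.2 mg/L

Over one 127-h interval, 127/40 ≈ 3.175 half-lives elapse, leaving f ≈ 0.1107 of each dose.
At steady state, accumulation factor R = 1/(1 − e^(−kτ)) ≈ 1.1245.
Each bolus raises the concentration by D/Vd = 159/89 ≈ 1.787 mg/L.
Cmax,ss = C₀/(1 − f) ≈ 1.787/0.8893 ≈ 2.009 mg/L.
Steady-state trough Cmin,ss = Cmax,ss·f ≈ 2.009 × 0.1107 ≈ 0.222 mg/L.
Trough 0.2 mg/L vs MEC 1 mg/L: subtherapeutic.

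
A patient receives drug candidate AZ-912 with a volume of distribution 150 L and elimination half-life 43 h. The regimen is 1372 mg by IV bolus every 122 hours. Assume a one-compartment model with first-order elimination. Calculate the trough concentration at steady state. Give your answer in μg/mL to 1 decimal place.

1.5 μg/mL

τ/t½ = 122/43 ≈ 2.8372, so fraction remaining f = (1/2)^(122/43) ≈ 0.1399.
At steady state, accumulation factor R = 1/(1 − e^(−kτ)) ≈ 1.1627.
Each bolus raises the concentration by D/Vd = 1372/150 ≈ 9.147 μg/mL.
Cmax,ss = C₀/(1 − f) ≈ 9.147/0.8601 ≈ 10.635 μg/mL.
Steady-state trough Cmin,ss = Cmax,ss·f ≈ 10.635 × 0.1399 ≈ 1.488 μg/mL.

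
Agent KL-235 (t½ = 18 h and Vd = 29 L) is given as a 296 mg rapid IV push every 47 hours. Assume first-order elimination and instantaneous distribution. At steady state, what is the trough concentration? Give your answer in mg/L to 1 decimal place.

τ/t½ = 47/18 ≈ 2.6111, so fraction remaining f = (1/2)^(47/18) ≈ 0.1637.
At steady state, accumulation factor R = 1/(1 − e^(−kτ)) ≈ 1.1957.
Each bolus raises the concentration by D/Vd = 296/29 ≈ 10.207 mg/L.
Cmax,ss = C₀/(1 − f) ≈ 10.207/0.8363 ≈ 12.205 mg/L.
One interval later, Cmin,ss = Cmax,ss·e^(−kτ) ≈ 12.205 × 0.1637 ≈ 1.998 mg/L.

2.0 mg/L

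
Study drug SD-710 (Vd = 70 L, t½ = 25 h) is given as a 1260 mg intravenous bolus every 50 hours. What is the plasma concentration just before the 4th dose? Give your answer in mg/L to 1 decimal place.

f = (1/2)^(τ/t½) = (1/2)^(50/25) ≈ 0.2500.
C₀ = D/Vd = 1260/70 ≈ 18.000 mg/L.
Before the 4th dose, 3 doses have been given. Superposition: Cmin = C₀·(f + f² + … + f^3).
≈ 18.000 × (0.2500 + 0.0625 + 0.0156) ≈ 18.000 × 0.3281 ≈ 5.906 mg/L.

5.9 mg/L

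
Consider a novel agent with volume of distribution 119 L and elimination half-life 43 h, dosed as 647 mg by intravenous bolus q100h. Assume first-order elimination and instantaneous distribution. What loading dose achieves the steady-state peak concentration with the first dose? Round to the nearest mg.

f = (1/2)^(100/43) ≈ 0.199494; accumulation ratio R = 1/(1−f) ≈ 1.24921.
Loading dose to hit Cmax,ss on first dose: D_load = D_maint·R ≈ 647 × 1.24921 ≈ 808.24 mg.

808 mg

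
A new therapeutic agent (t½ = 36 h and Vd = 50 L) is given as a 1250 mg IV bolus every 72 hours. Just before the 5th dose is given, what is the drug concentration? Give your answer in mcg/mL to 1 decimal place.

f = (1/2)^(τ/t½) = (1/2)^(72/36) ≈ 0.2500.
C₀ = D/Vd = 1250/50 ≈ 25.000 mcg/mL.
Before the 5th dose, 4 doses have been given. Superposition: Cmin = C₀·(f + f² + … + f^4).
≈ 25.000 × (0.2500 + 0.0625 + 0.0156 + 0.0039) ≈ 25.000 × 0.3320 ≈ 8.300 mcg/mL.

8.3 mcg/mL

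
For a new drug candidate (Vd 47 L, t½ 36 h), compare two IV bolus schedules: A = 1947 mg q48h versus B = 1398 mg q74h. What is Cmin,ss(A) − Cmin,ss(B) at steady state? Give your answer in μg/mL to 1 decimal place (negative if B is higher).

17.8 μg/mL

Regimen A: f = (1/2)^(48/36) ≈ 0.3969; Cmin,ss = (1947/47)·f/(1−f) ≈ 27.262 μg/mL.
Regimen B: f = (1/2)^(74/36) ≈ 0.2406; Cmin,ss = (1398/47)·f/(1−f) ≈ 9.424 μg/mL.
Difference ≈ 27.262 − 9.424 ≈ 17.838 μg/mL.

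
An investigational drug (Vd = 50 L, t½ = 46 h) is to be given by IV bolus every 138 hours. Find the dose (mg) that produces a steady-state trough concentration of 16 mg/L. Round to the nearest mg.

5600 mg

τ/t½ = 138/46 ≈ 3, so f = (1/2)^(138/46) ≈ 0.125000.
Cmin,ss = (D/Vd)·f/(1−f), so D = Cmin,ss·Vd·(1−f)/f.
D = 16 × 50 × (1−f)/f ≈ 16 × 50 × 7.00000 ≈ 5600.00 mg.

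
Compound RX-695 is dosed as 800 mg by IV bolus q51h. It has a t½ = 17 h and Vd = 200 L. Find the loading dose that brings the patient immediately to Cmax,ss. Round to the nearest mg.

f = (1/2)^(51/17) ≈ 0.125000; accumulation ratio R = 1/(1−f) ≈ 1.14286.
Loading dose to hit Cmax,ss on first dose: D_load = D_maint·R ≈ 800 × 1.14286 ≈ 914.29 mg.

914 mg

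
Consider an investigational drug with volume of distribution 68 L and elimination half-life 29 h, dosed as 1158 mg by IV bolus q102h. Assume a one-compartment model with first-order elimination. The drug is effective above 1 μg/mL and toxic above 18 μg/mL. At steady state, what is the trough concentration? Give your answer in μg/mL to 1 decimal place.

τ/t½ = 102/29 ≈ 3.5172, so fraction remaining f = (1/2)^(102/29) ≈ 0.0873.
Accumulation ratio R = 1/(1 − f) ≈ 1/0.9127 ≈ 1.0957.
Single-dose peak C₀ = D/Vd = 1158/68 ≈ 17.029 μg/mL.
Cmax,ss = C₀/(1 − f) ≈ 17.029/0.9127 ≈ 18.658 μg/mL.
Steady-state trough Cmin,ss = Cmax,ss·f ≈ 18.658 × 0.0873 ≈ 1.629 μg/mL.
Trough 1.6 μg/mL vs MEC 1 μg/mL: adequate.

1.6 μg/mL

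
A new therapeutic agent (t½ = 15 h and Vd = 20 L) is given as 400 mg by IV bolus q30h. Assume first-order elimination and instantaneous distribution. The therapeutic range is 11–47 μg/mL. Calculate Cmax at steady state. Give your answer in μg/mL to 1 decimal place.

26.7 μg/mL

τ = 30 h = 2 half-lives, so f = (1/2)^2 = 0.25.
Accumulation ratio R = 1/(1 − f) = 1/0.75 = 4/3.
Single-dose peak C₀ = D/Vd = 400/20 = 20 μg/mL.
Steady-state peak Cmax,ss = C₀·R = 20 × 4/3 ≈ 26.667 μg/mL.
Peak 26.7 μg/mL vs MTC 47 μg/mL: below toxic threshold.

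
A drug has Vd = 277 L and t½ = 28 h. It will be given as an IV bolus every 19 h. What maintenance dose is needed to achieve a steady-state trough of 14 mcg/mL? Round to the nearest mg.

2329 mg

τ/t½ = 19/28 ≈ 0.67857, so f = (1/2)^(19/28) ≈ 0.624784.
Cmin,ss = (D/Vd)·f/(1−f), so D = Cmin,ss·Vd·(1−f)/f.
D = 14 × 277 × (1−f)/f ≈ 14 × 277 × 0.60055 ≈ 2328.93 mg.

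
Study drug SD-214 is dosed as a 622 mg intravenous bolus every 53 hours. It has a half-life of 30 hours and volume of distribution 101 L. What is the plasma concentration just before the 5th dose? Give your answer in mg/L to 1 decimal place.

f = (1/2)^(τ/t½) = (1/2)^(53/30) ≈ 0.2939.
C₀ = D/Vd = 622/101 ≈ 6.158 mg/L.
Before the 5th dose, 4 doses have been given. Superposition: Cmin = C₀·(f + f² + … + f^4).
≈ 6.158 × (0.2939 + 0.0864 + 0.0254 + 0.0075) ≈ 6.158 × 0.4132 ≈ 2.544 mg/L.

2.5 mg/L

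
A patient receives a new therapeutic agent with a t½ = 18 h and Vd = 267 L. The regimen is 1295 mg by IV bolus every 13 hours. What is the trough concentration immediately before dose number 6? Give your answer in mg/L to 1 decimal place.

f = (1/2)^(τ/t½) = (1/2)^(13/18) ≈ 0.6062.
C₀ = D/Vd = 1295/267 ≈ 4.850 mg/L.
Before the 6th dose, 5 doses have been given. Superposition: Cmin = C₀·(f + f² + … + f^5).
≈ 4.850 × (0.6062 + 0.3675 + 0.2228 + 0.1350 + 0.0819) ≈ 4.850 × 1.4134 ≈ 6.855 mg/L.

6.9 mg/L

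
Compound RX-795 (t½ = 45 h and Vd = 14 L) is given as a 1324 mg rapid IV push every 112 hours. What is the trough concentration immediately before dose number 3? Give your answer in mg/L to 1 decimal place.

19.8 mg/L

f = (1/2)^(τ/t½) = (1/2)^(112/45) ≈ 0.1781.
C₀ = D/Vd = 1324/14 ≈ 94.571 mg/L.
Before the 3rd dose, 2 doses have been given. Superposition: Cmin = C₀·(f + f²).
≈ 94.571 × (0.1781 + 0.0317) ≈ 94.571 × 0.2098 ≈ 19.841 mg/L.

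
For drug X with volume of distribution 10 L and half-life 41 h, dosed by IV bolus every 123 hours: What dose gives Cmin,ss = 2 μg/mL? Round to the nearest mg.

140 mg

τ/t½ = 123/41 ≈ 3, so f = (1/2)^(123/41) ≈ 0.125000.
Cmin,ss = (D/Vd)·f/(1−f), so D = Cmin,ss·Vd·(1−f)/f.
D = 2 × 10 × (1−f)/f ≈ 2 × 10 × 7.00000 ≈ 140.00 mg.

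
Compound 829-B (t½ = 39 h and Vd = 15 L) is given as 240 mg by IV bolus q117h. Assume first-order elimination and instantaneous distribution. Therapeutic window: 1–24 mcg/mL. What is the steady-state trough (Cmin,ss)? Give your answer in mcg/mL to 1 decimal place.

2.3 mcg/mL

τ = 117 h = 3 half-lives, so f = (1/2)^3 = 0.125.
Accumulation ratio R = 1/(1 − f) = 1/0.875 = 8/7.
Single-dose peak C₀ = D/Vd = 240/15 = 16 mcg/mL.
Steady-state peak Cmax,ss = C₀·R = 16 × 8/7 ≈ 18.286 mcg/mL.
Steady-state trough Cmin,ss = Cmax,ss·f ≈ 18.286 × 0.125 ≈ 2.286 mcg/mL.
Trough 2.3 mcg/mL vs MEC 1 mcg/mL: adequate.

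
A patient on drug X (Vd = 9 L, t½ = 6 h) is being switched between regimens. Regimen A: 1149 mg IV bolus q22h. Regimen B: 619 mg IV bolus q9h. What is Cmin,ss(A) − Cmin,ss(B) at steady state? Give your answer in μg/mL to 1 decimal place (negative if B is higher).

Regimen A: f = (1/2)^(22/6) ≈ 0.0787; Cmin,ss = (1149/9)·f/(1−f) ≈ 10.906 μg/mL.
Regimen B: f = (1/2)^(9/6) ≈ 0.3536; Cmin,ss = (619/9)·f/(1−f) ≈ 37.623 μg/mL.
Difference ≈ 10.906 − 37.623 ≈ -26.717 μg/mL.

-26.7 μg/mL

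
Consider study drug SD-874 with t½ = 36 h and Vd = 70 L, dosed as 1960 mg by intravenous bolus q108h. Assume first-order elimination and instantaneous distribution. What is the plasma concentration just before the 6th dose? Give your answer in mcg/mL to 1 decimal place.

f = (1/2)^(τ/t½) = (1/2)^(108/36) ≈ 0.1250.
C₀ = D/Vd = 1960/70 ≈ 28.000 mcg/mL.
Before the 6th dose, 5 doses have been given. Superposition: Cmin = C₀·(f + f² + … + f^5).
≈ 28.000 × (0.1250 + 0.0156 + 0.0020 + 0.0002 + 0.0000) ≈ 28.000 × 0.1428 ≈ 3.998 mcg/mL.

4.0 mcg/mL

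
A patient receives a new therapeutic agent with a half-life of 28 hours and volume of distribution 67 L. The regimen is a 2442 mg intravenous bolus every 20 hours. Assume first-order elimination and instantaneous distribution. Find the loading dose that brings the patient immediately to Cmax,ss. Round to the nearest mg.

6254 mg

f = (1/2)^(20/28) ≈ 0.609507; accumulation ratio R = 1/(1−f) ≈ 2.56087.
Loading dose to hit Cmax,ss on first dose: D_load = D_maint·R ≈ 2442 × 2.56087 ≈ 6253.64 mg.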